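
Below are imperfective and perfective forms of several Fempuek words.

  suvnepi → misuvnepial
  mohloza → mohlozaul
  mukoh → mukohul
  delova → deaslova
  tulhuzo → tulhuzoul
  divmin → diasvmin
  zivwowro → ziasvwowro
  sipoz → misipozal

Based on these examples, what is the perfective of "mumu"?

"mumu" begins with m-. The stems beginning with m- (mohloza → mohlozaul, mukoh → mukohul) add -ul.
The other patterns: stems beginning with d- or z- insert -as- after the first vowel; stems beginning with s- add mi- … -al around the stem.
So mumu → mumuul.

mumuul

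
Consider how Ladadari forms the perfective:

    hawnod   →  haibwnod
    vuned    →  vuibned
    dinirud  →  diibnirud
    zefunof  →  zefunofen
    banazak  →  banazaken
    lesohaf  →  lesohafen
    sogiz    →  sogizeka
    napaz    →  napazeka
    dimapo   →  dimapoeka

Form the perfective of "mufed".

"mufed" ends in -d. The stems ending in -d (hawnod → haibwnod, vuned → vuibned, dinirud → diibnirud) insert -ib- after the first vowel.
So mufed → muibfed.

muibfed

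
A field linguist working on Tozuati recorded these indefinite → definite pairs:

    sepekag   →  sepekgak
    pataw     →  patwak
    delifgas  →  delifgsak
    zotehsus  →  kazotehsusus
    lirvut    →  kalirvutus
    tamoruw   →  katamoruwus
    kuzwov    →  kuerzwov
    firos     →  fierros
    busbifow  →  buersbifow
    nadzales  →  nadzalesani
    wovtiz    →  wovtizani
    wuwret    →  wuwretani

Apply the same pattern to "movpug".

delifgas and zotehsus both end in -s yet inflect differently (delifgsak, kazotehsusus), so the final letter is not what conditions the rule; the last vowel is.
"movpug" has last vowel 'u'. The stems whose last vowel is 'u' (zotehsus → kazotehsusus, lirvut → kalirvutus, tamoruw → katamoruwus) add ka- … -us around the stem.
The other patterns: stems whose last vowel is 'a' delete the last vowel and add -ak; stems whose last vowel is 'o' insert -er- after the first vowel; stems whose last vowel is 'e' or 'i' add -ani.
So movpug → kamovpugus.

kamovpugus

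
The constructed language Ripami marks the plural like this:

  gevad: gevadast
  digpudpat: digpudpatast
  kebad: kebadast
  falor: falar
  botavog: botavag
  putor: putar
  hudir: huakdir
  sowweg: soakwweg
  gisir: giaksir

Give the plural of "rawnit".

raakwnit

falor and hudir both end in -r yet inflect differently (falar, huakdir), so the final letter is not what conditions the rule; the last vowel is.
"rawnit" has last vowel 'i'. The stems whose last vowel is 'i' (hudir → huakdir, gisir → giaksir) insert -ak- after the first vowel.
The other patterns: stems whose last vowel is 'a' add -ast; stems whose last vowel is 'o' change the last vowel to 'a'.
So rawnit → raakwnit.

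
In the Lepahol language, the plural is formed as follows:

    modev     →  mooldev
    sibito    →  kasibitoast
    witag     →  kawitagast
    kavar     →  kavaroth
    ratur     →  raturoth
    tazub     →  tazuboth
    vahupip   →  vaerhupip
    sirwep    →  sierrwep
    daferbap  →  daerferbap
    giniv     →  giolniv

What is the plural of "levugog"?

kalevugogast

kavar and daferbap both have last vowel 'a' yet inflect differently (kavaroth, daerferbap), so the last vowel is not what conditions the rule; the final letter is.
"levugog" ends in -g. The one such stem in the data (witag → kawitagast) adds ka- … -ast around the stem, so the same rule applies.
The other patterns: stems ending in -b or -r add -oth; stems ending in -p insert -er- after the first vowel; stems ending in -v insert -ol- after the first vowel.
So levugog → kalevugogast.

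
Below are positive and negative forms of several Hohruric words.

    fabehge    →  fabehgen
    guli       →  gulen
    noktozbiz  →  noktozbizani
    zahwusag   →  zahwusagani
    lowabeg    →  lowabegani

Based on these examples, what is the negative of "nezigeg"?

nezigegani

"nezigeg" ends in a consonant. The stems ending in a consonant (noktozbiz → noktozbizani, zahwusag → zahwusagani, lowabeg → lowabegani) add -ani.
So nezigeg → nezigegani.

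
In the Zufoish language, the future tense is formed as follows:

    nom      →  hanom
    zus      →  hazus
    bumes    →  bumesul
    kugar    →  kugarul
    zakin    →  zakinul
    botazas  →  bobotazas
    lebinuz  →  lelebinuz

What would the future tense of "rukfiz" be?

"rukfiz" has 2 vowels. The stems with 2 vowels (bumes → bumesul, kugar → kugarul, zakin → zakinul) add -ul.
The other patterns: stems with 1 vowel add the prefix ha-; stems with 3 vowels repeat the first consonant+vowel as a prefix.
So rukfiz → rukfizul.

rukfizul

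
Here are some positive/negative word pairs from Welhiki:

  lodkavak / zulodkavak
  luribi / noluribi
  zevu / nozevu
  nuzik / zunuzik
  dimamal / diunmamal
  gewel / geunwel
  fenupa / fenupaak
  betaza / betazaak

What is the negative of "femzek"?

betaza and dimamal both have last vowel 'a' yet inflect differently (betazaak, diunmamal), so the last vowel is not what conditions the rule; the final letter is.
"femzek" ends in -k. The stems ending in -k (nuzik → zunuzik, lodkavak → zulodkavak) add the prefix zu-.
The other patterns: stems ending in -a add -ak; stems ending in -l insert -un- after the first vowel; stems ending in -i or -u add the prefix no-.
So femzek → zufemzek.

zufemzek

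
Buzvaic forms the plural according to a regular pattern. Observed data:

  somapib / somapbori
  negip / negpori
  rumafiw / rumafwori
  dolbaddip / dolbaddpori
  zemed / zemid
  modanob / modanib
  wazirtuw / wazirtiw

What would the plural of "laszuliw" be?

somapib and modanob both end in -b yet inflect differently (somapbori, modanib), so the final letter is not what conditions the rule; the last vowel is.
"laszuliw" has last vowel 'i'. The stems whose last vowel is 'i' (somapib → somapbori, negip → negpori, rumafiw → rumafwori) delete the last vowel and add -ori.
The other pattern: stems whose last vowel is 'e', 'o' or 'u' change the last vowel to 'i'.
So laszuliw → laszulwori.

laszulwori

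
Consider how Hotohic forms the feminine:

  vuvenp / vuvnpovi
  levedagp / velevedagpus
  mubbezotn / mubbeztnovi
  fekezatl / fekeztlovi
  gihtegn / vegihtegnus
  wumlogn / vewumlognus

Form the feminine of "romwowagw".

veromwowagwus

levedagp and vuvenp both end in -p yet inflect differently (velevedagpus, vuvnpovi), so the final letter is not what conditions the rule; the second-to-last letter is.
"romwowagw" has second-to-last letter 'g'. The stems whose second-to-last letter is 'g' (gihtegn → vegihtegnus, wumlogn → vewumlognus, levedagp → velevedagpus) add ve- … -us around the stem.
The other pattern: stems whose second-to-last letter is 'n' or 't' delete the last vowel and add -ovi.
So romwowagw → veromwowagwus.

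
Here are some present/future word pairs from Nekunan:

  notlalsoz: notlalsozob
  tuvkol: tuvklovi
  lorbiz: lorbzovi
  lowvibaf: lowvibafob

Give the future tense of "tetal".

notlalsoz and lorbiz both end in -z yet inflect differently (notlalsozob, lorbzovi), so the final letter is not what conditions the rule; the number of vowels is.
"tetal" has 2 vowels. The stems with 2 vowels (lorbiz → lorbzovi, tuvkol → tuvklovi) delete the last vowel and add -ovi.
The other pattern: stems with 3 vowels add -ob.
So tetal → tetlovi.

tetlovi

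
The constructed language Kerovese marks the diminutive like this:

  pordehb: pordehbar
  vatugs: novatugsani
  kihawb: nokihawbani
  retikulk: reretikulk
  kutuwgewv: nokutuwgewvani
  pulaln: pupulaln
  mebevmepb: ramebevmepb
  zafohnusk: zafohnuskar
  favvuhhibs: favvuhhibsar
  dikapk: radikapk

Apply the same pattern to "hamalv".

dikapk and retikulk both end in -k yet inflect differently (radikapk, reretikulk), so the final letter is not what conditions the rule; the second-to-last letter is.
"hamalv" has second-to-last letter 'l'. The stems whose second-to-last letter is 'l' (retikulk → reretikulk, pulaln → pupulaln) repeat the first consonant+vowel as a prefix.
The other patterns: stems whose second-to-last letter is 'p' add the prefix ra-; stems whose second-to-last letter is 'g' or 'w' add no- … -ani around the stem; stems whose second-to-last letter is 'b', 'h' or 's' add -ar.
So hamalv → hahamalv.

hahamalv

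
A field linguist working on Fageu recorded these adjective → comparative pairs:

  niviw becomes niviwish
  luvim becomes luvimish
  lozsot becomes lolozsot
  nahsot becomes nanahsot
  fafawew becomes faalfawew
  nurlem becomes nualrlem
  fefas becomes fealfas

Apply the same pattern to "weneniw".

weneniwish

niviw and fafawew both end in -w yet inflect differently (niviwish, faalfawew), so the final letter is not what conditions the rule; the last vowel is.
"weneniw" has last vowel 'i'. The stems whose last vowel is 'i' (niviw → niviwish, luvim → luvimish) add -ish.
The other patterns: stems whose last vowel is 'o' repeat the first consonant+vowel as a prefix; stems whose last vowel is 'a' or 'e' insert -al- after the first vowel.
So weneniw → weneniwish.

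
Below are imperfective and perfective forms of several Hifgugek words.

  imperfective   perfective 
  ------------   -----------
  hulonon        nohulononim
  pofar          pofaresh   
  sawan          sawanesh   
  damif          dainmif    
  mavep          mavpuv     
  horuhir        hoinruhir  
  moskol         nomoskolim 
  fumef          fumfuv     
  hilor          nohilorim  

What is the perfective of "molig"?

moinlig

hulonon and sawan both end in -n yet inflect differently (nohulononim, sawanesh), so the final letter is not what conditions the rule; the last vowel is.
"molig" has last vowel 'i'. The stems whose last vowel is 'i' (horuhir → hoinruhir, damif → dainmif) insert -in- after the first vowel.
The other patterns: stems whose last vowel is 'e' delete the last vowel and add -uv; stems whose last vowel is 'o' add no- … -im around the stem; stems whose last vowel is 'a' add -esh.
So molig → moinlig.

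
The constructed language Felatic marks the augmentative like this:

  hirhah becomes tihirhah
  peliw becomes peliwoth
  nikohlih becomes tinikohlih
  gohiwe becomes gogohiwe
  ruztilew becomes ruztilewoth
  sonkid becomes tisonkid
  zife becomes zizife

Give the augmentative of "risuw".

risuwoth

ruztilew and zife both have last vowel 'e' yet inflect differently (ruztilewoth, zizife), so the last vowel is not what conditions the rule; the final letter is.
"risuw" ends in -w. The stems ending in -w (ruztilew → ruztilewoth, peliw → peliwoth) add -oth.
So risuw → risuwoth.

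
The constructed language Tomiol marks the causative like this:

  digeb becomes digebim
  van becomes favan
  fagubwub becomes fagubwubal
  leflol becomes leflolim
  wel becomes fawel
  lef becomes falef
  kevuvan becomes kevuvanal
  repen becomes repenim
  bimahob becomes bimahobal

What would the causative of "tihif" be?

"tihif" has 2 vowels. The stems with 2 vowels (repen → repenim, digeb → digebim, leflol → leflolim) add -im.
The other patterns: stems with 1 vowel add the prefix fa-; stems with 3 vowels add -al.
So tihif → tihifim.

tihifim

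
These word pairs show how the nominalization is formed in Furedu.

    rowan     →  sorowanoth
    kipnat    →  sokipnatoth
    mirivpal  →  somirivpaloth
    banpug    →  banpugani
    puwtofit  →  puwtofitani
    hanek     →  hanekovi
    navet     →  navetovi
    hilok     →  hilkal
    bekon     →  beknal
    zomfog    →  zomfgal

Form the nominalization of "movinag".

"movinag" has last vowel 'a'. The stems whose last vowel is 'a' (rowan → sorowanoth, kipnat → sokipnatoth, mirivpal → somirivpaloth) add so- … -oth around the stem.
The other patterns: stems whose last vowel is 'i' or 'u' add -ani; stems whose last vowel is 'e' add -ovi; stems whose last vowel is 'o' delete the last vowel and add -al.
So movinag → somovinagoth.

somovinagoth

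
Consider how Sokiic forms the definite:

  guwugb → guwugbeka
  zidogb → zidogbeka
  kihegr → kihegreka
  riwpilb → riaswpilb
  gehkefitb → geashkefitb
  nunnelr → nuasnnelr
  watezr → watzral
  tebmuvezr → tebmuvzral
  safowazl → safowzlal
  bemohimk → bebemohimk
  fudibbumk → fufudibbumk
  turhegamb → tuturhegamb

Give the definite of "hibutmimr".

guwugb and riwpilb both end in -b yet inflect differently (guwugbeka, riaswpilb), so the final letter is not what conditions the rule; the second-to-last letter is.
"hibutmimr" has second-to-last letter 'm'. The stems whose second-to-last letter is 'm' (bemohimk → bebemohimk, fudibbumk → fufudibbumk, turhegamb → tuturhegamb) repeat the first consonant+vowel as a prefix.
The other patterns: stems whose second-to-last letter is 'g' add -eka; stems whose second-to-last letter is 'l' or 't' insert -as- after the first vowel; stems whose second-to-last letter is 'z' delete the last vowel and add -al.
So hibutmimr → hihibutmimr.

hihibutmimr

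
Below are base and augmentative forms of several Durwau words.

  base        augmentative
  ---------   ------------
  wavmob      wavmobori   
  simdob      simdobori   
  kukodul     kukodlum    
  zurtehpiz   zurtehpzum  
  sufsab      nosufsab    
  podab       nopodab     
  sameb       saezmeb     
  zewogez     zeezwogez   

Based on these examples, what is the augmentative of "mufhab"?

wavmob and sufsab both end in -b yet inflect differently (wavmobori, nosufsab), so the final letter is not what conditions the rule; the last vowel is.
"mufhab" has last vowel 'a'. The stems whose last vowel is 'a' (sufsab → nosufsab, podab → nopodab) add the prefix no-.
The other patterns: stems whose last vowel is 'o' add -ori; stems whose last vowel is 'i' or 'u' delete the last vowel and add -um; stems whose last vowel is 'e' insert -ez- after the first vowel.
So mufhab → nomufhab.

nomufhab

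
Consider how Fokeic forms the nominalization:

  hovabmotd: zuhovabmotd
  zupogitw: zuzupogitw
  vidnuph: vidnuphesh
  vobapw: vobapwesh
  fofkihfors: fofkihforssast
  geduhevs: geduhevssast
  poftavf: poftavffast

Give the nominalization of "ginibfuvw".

ginibfuvwwast

zupogitw and vobapw both end in -w yet inflect differently (zuzupogitw, vobapwesh), so the final letter is not what conditions the rule; the second-to-last letter is.
"ginibfuvw" has second-to-last letter 'v'. The stems whose second-to-last letter is 'v' (geduhevs → geduhevssast, poftavf → poftavffast) double the final consonant and add -ast.
So ginibfuvw → ginibfuvwwast.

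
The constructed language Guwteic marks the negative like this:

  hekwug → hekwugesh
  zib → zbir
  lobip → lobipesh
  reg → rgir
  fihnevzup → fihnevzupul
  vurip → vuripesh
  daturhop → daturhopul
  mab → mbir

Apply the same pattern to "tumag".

reg and hekwug both end in -g yet inflect differently (rgir, hekwugesh), so the final letter is not what conditions the rule; the number of vowels is.
"tumag" has 2 vowels. The stems with 2 vowels (hekwug → hekwugesh, lobip → lobipesh, vurip → vuripesh) add -esh.
So tumag → tumagesh.

tumagesh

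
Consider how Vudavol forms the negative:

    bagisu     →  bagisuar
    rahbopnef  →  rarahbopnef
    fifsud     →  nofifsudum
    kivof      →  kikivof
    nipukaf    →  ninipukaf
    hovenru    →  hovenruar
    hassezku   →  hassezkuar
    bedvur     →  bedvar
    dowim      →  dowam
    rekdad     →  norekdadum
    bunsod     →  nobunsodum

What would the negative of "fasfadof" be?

fafasfadof

kivof and bunsod both have last vowel 'o' yet inflect differently (kikivof, nobunsodum), so the last vowel is not what conditions the rule; the final letter is.
"fasfadof" ends in -f. The stems ending in -f (nipukaf → ninipukaf, rahbopnef → rarahbopnef, kivof → kikivof) repeat the first consonant+vowel as a prefix.
So fasfadof → fafasfadof.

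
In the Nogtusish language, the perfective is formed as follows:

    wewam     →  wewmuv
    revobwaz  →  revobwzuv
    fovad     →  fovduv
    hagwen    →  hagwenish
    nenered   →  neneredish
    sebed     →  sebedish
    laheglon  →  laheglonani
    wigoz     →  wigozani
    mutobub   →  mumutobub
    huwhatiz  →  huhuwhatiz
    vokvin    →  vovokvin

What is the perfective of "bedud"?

bebedud

fovad and nenered both end in -d yet inflect differently (fovduv, neneredish), so the final letter is not what conditions the rule; the last vowel is.
"bedud" has last vowel 'u'. The one such stem in the data (mutobub → mumutobub) repeats the first consonant+vowel as a prefix (as do huwhatiz, vokvin), so the same rule applies.
So bedud → bebedud.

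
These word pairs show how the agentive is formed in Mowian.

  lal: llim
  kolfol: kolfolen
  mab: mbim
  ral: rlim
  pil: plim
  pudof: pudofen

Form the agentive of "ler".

pil and kolfol both end in -l yet inflect differently (plim, kolfolen), so the final letter is not what conditions the rule; the number of vowels is.
"ler" has 1 vowel. The stems with 1 vowel (mab → mbim, pil → plim, ral → rlim) delete the last vowel and add -im.
The other pattern: stems with 2 vowels add -en.
So ler → lrim.

lrim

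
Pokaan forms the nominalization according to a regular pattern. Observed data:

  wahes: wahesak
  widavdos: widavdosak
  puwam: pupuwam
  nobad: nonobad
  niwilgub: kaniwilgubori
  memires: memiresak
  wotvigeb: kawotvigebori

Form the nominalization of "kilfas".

memires and wotvigeb both have last vowel 'e' yet inflect differently (memiresak, kawotvigebori), so the last vowel is not what conditions the rule; the final letter is.
"kilfas" ends in -s. The stems ending in -s (widavdos → widavdosak, memires → memiresak, wahes → wahesak) add -ak.
So kilfas → kilfasak.

kilfasak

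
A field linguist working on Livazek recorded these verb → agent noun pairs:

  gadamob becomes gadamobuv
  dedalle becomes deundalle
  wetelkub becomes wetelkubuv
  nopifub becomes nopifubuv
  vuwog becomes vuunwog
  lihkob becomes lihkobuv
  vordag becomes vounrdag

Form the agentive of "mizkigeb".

mizkigebuv

"mizkigeb" ends in -b. The stems ending in -b (gadamob → gadamobuv, lihkob → lihkobuv, nopifub → nopifubuv) add -uv.
The other pattern: stems ending in -e or -g insert -un- after the first vowel.
So mizkigeb → mizkigebuv.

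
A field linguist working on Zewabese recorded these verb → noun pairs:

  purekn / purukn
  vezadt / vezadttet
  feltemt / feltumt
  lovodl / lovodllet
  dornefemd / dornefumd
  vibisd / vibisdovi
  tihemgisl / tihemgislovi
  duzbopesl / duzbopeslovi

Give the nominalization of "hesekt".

vibisd and dornefemd both end in -d yet inflect differently (vibisdovi, dornefumd), so the final letter is not what conditions the rule; the second-to-last letter is.
"hesekt" has second-to-last letter 'k'. The one such stem in the data (purekn → purukn) changes the last vowel to 'u' (as do feltemt, dornefemd), so the same rule applies.
The other patterns: stems whose second-to-last letter is 's' add -ovi; stems whose second-to-last letter is 'd' double the final consonant and add -et.
So hesekt → hesukt.

hesukt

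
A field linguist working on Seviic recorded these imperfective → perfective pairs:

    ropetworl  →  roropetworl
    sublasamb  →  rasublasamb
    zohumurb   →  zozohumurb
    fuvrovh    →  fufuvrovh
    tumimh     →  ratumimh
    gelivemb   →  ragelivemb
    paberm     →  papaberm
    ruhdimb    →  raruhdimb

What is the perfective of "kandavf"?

kakandavf

gelivemb and zohumurb both end in -b yet inflect differently (ragelivemb, zozohumurb), so the final letter is not what conditions the rule; the second-to-last letter is.
"kandavf" has second-to-last letter 'v'. The one such stem in the data (fuvrovh → fufuvrovh) repeats the first consonant+vowel as a prefix (as do ropetworl, zohumurb), so the same rule applies.
So kandavf → kakandavf.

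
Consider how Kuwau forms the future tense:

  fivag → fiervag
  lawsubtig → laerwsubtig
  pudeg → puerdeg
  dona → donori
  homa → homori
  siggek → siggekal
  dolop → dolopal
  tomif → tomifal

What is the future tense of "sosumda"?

sosumdori

"sosumda" ends in -a. The stems ending in -a (dona → donori, homa → homori) drop the final letter and add -ori.
The other patterns: stems ending in -g insert -er- after the first vowel; stems ending in -f, -k or -p add -al.
So sosumda → sosumdori.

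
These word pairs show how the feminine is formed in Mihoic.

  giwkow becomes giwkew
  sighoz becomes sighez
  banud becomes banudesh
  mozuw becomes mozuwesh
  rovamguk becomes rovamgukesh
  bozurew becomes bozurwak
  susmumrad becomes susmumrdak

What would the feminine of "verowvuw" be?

giwkow and mozuw both end in -w yet inflect differently (giwkew, mozuwesh), so the final letter is not what conditions the rule; the last vowel is.
"verowvuw" has last vowel 'u'. The stems whose last vowel is 'u' (banud → banudesh, mozuw → mozuwesh, rovamguk → rovamgukesh) add -esh.
The other patterns: stems whose last vowel is 'o' change the last vowel to 'e'; stems whose last vowel is 'a' or 'e' delete the last vowel and add -ak.
So verowvuw → verowvuwesh.

verowvuwesh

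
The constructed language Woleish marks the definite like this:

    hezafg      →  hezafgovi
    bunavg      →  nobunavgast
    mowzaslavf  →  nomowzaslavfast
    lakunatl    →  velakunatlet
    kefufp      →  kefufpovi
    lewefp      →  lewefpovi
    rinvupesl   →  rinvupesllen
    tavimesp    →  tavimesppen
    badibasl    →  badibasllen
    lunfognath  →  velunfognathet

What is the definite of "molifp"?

"molifp" has second-to-last letter 'f'. The stems whose second-to-last letter is 'f' (kefufp → kefufpovi, hezafg → hezafgovi, lewefp → lewefpovi) add -ovi.
The other patterns: stems whose second-to-last letter is 's' double the final consonant and add -en; stems whose second-to-last letter is 't' add ve- … -et around the stem; stems whose second-to-last letter is 'v' add no- … -ast around the stem.
So molifp → molifpovi.

molifpovi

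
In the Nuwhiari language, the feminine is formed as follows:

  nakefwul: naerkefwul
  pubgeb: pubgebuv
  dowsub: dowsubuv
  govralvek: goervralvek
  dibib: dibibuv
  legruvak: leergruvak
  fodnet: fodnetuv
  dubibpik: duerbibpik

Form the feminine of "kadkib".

fodnet and govralvek both have last vowel 'e' yet inflect differently (fodnetuv, goervralvek), so the last vowel is not what conditions the rule; the final letter is.
"kadkib" ends in -b. The stems ending in -b (dibib → dibibuv, dowsub → dowsubuv, pubgeb → pubgebuv) add -uv.
The other pattern: stems ending in -k or -l insert -er- after the first vowel.
So kadkib → kadkibuv.

kadkibuv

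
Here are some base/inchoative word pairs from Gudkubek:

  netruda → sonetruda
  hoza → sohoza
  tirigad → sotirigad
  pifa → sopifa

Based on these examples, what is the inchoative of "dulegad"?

sodulegad

Every pair shown (netruda → sonetruda, hoza → sohoza, tirigad → sotirigad, …) follows the same rule: add the prefix so-.
So dulegad → sodulegad.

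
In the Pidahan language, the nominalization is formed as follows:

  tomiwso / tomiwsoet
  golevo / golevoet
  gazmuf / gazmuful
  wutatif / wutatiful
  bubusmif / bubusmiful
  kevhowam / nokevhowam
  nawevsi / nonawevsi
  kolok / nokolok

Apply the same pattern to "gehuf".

gehuful

wutatif and nawevsi both have last vowel 'i' yet inflect differently (wutatiful, nonawevsi), so the last vowel is not what conditions the rule; the final letter is.
"gehuf" ends in -f. The stems ending in -f (gazmuf → gazmuful, wutatif → wutatiful, bubusmif → bubusmiful) add -ul.
The other patterns: stems ending in -o add -et; stems ending in -i, -k or -m add the prefix no-.
So gehuf → gehuful.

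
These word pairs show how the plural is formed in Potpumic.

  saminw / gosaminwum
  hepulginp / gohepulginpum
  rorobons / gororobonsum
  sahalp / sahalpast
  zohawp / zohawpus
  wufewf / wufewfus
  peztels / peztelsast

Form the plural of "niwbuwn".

niwbuwnus

"niwbuwn" has second-to-last letter 'w'. The stems whose second-to-last letter is 'w' (wufewf → wufewfus, zohawp → zohawpus) add -us.
So niwbuwn → niwbuwnus.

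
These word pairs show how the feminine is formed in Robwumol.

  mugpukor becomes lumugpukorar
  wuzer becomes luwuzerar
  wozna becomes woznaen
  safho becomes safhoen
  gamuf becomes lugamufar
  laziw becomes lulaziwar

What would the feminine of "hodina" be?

mugpukor and safho both have last vowel 'o' yet inflect differently (lumugpukorar, safhoen), so the last vowel is not what conditions the rule; whether the stem ends in a vowel or a consonant is.
"hodina" ends in a vowel. The stems ending in a vowel (wozna → woznaen, safho → safhoen) add -en.
The other pattern: stems ending in a consonant add lu- … -ar around the stem.
So hodina → hodinaen.

hodinaen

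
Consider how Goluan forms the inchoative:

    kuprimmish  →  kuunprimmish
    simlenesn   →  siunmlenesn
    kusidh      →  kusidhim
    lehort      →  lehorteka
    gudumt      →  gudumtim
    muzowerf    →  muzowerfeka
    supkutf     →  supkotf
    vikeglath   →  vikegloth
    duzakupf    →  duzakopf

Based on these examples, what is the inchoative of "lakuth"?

lakoth

"lakuth" has second-to-last letter 't'. The stems whose second-to-last letter is 't' (supkutf → supkotf, vikeglath → vikegloth) change the last vowel to 'o'.
So lakuth → lakoth.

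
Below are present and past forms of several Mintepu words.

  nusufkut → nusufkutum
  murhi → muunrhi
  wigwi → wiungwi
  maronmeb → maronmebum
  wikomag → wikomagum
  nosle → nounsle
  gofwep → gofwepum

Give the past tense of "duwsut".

duwsutum

gofwep and nosle both have last vowel 'e' yet inflect differently (gofwepum, nounsle), so the last vowel is not what conditions the rule; whether the stem ends in a vowel or a consonant is.
"duwsut" ends in a consonant. The stems ending in a consonant (wikomag → wikomagum, nusufkut → nusufkutum, gofwep → gofwepum) add -um.
So duwsut → duwsutum.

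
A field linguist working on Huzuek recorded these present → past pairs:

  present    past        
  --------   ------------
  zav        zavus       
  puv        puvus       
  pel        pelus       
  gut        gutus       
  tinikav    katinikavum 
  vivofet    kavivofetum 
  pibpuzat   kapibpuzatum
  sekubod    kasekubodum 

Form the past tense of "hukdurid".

"hukdurid" has 3 vowels. The stems with 3 vowels (tinikav → katinikavum, vivofet → kavivofetum, pibpuzat → kapibpuzatum) add ka- … -um around the stem.
So hukdurid → kahukduridum.

kahukduridum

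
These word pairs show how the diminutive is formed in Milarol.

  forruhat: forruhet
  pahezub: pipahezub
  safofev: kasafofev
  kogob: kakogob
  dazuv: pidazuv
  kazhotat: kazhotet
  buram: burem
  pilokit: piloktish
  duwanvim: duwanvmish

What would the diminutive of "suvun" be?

pisuvun

pilokit and forruhat both end in -t yet inflect differently (piloktish, forruhet), so the final letter is not what conditions the rule; the last vowel is.
"suvun" has last vowel 'u'. The stems whose last vowel is 'u' (dazuv → pidazuv, pahezub → pipahezub) add the prefix pi-.
The other patterns: stems whose last vowel is 'i' delete the last vowel and add -ish; stems whose last vowel is 'a' change the last vowel to 'e'; stems whose last vowel is 'e' or 'o' add the prefix ka-.
So suvun → pisuvun.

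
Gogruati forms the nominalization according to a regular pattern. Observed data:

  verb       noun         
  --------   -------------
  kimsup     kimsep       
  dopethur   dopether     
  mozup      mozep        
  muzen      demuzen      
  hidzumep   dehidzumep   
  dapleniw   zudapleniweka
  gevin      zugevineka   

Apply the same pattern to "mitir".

"mitir" has last vowel 'i'. The stems whose last vowel is 'i' (dapleniw → zudapleniweka, gevin → zugevineka) add zu- … -eka around the stem.
So mitir → zumitireka.

zumitireka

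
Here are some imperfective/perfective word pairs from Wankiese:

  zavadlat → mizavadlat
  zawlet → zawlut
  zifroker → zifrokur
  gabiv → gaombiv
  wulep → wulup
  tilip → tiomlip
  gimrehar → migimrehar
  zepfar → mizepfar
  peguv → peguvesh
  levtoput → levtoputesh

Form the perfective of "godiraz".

migodiraz

gabiv and peguv both end in -v yet inflect differently (gaombiv, peguvesh), so the final letter is not what conditions the rule; the last vowel is.
"godiraz" has last vowel 'a'. The stems whose last vowel is 'a' (zepfar → mizepfar, gimrehar → migimrehar, zavadlat → mizavadlat) add the prefix mi-.
The other patterns: stems whose last vowel is 'i' insert -om- after the first vowel; stems whose last vowel is 'u' add -esh; stems whose last vowel is 'e' change the last vowel to 'u'.
So godiraz → migodiraz.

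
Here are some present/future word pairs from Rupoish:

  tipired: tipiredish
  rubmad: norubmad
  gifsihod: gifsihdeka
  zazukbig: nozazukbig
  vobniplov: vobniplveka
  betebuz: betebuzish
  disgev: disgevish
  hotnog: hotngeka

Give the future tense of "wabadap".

nowabadap

vobniplov and disgev both end in -v yet inflect differently (vobniplveka, disgevish), so the final letter is not what conditions the rule; the last vowel is.
"wabadap" has last vowel 'a'. The one such stem in the data (rubmad → norubmad) adds the prefix no-, so the same rule applies.
The other patterns: stems whose last vowel is 'o' delete the last vowel and add -eka; stems whose last vowel is 'e' or 'u' add -ish.
So wabadap → nowabadap.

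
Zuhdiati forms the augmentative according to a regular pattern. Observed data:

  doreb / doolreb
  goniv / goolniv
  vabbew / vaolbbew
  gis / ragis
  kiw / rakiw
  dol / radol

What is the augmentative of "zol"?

kiw and vabbew both end in -w yet inflect differently (rakiw, vaolbbew), so the final letter is not what conditions the rule; the number of vowels is.
"zol" has 1 vowel. The stems with 1 vowel (kiw → rakiw, dol → radol, gis → ragis) add the prefix ra-.
The other pattern: stems with 2 vowels insert -ol- after the first vowel.
So zol → razol.

razol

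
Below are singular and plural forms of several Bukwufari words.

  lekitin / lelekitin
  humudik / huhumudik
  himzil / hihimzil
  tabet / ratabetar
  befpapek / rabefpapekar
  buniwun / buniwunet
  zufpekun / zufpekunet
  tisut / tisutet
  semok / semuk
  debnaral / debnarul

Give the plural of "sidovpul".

sidovpulet

humudik and befpapek both end in -k yet inflect differently (huhumudik, rabefpapekar), so the final letter is not what conditions the rule; the last vowel is.
"sidovpul" has last vowel 'u'. The stems whose last vowel is 'u' (buniwun → buniwunet, zufpekun → zufpekunet, tisut → tisutet) add -et.
So sidovpul → sidovpulet.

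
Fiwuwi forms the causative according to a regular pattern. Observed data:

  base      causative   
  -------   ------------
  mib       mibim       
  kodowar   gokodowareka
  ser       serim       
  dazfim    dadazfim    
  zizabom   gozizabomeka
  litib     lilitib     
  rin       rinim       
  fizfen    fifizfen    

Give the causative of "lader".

"lader" has 2 vowels. The stems with 2 vowels (litib → lilitib, dazfim → dadazfim, fizfen → fifizfen) repeat the first consonant+vowel as a prefix.
The other patterns: stems with 1 vowel add -im; stems with 3 vowels add go- … -eka around the stem.
So lader → lalader.

lalader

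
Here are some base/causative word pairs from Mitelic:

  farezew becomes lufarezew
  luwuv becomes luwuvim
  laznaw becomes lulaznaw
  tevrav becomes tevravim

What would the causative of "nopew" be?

lunopew

laznaw and tevrav both have last vowel 'a' yet inflect differently (lulaznaw, tevravim), so the last vowel is not what conditions the rule; the final letter is.
"nopew" ends in -w. The stems ending in -w (farezew → lufarezew, laznaw → lulaznaw) add the prefix lu-.
The other pattern: stems ending in -v add -im.
So nopew → lunopew.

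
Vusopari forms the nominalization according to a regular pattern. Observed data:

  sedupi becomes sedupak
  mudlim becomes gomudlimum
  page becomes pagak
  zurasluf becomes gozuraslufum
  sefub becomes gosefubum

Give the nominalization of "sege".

sedupi and mudlim both have last vowel 'i' yet inflect differently (sedupak, gomudlimum), so the last vowel is not what conditions the rule; whether the stem ends in a vowel or a consonant is.
"sege" ends in a vowel. The stems ending in a vowel (page → pagak, sedupi → sedupak) drop the final letter and add -ak.
The other pattern: stems ending in a consonant add go- … -um around the stem.
So sege → segak.

segak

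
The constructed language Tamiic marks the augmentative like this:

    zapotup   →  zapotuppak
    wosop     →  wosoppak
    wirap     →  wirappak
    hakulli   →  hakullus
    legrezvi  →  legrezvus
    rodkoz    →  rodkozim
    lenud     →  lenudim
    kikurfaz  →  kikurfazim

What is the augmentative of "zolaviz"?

zolavizim

"zolaviz" ends in -z. The stems ending in -z (rodkoz → rodkozim, kikurfaz → kikurfazim) add -im.
So zolaviz → zolavizim.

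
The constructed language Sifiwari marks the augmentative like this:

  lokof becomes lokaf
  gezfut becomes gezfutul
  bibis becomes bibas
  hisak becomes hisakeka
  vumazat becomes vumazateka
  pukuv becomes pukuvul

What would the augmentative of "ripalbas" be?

ripalbaseka

vumazat and gezfut both end in -t yet inflect differently (vumazateka, gezfutul), so the final letter is not what conditions the rule; the last vowel is.
"ripalbas" has last vowel 'a'. The stems whose last vowel is 'a' (vumazat → vumazateka, hisak → hisakeka) add -eka.
So ripalbas → ripalbaseka.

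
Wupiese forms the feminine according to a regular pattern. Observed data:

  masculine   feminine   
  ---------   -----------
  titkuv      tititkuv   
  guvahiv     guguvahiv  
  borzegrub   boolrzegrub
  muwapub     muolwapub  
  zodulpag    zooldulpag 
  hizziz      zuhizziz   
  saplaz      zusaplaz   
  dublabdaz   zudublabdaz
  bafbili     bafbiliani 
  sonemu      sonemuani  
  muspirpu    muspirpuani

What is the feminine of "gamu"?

gamuani

"gamu" ends in -u. The stems ending in -u (sonemu → sonemuani, muspirpu → muspirpuani) add -ani.
So gamu → gamuani.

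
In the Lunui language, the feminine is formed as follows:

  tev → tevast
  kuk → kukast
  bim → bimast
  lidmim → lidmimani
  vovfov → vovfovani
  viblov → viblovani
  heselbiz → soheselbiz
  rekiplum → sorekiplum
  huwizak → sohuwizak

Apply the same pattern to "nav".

"nav" has 1 vowel. The stems with 1 vowel (tev → tevast, kuk → kukast, bim → bimast) add -ast.
So nav → navast.

navast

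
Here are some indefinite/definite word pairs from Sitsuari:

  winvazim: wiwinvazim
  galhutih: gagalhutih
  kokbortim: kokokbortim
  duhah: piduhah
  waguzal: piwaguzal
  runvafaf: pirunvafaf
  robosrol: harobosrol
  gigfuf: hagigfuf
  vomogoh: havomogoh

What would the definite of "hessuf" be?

galhutih and duhah both end in -h yet inflect differently (gagalhutih, piduhah), so the final letter is not what conditions the rule; the last vowel is.
"hessuf" has last vowel 'u'. The one such stem in the data (gigfuf → hagigfuf) adds the prefix ha-, so the same rule applies.
The other patterns: stems whose last vowel is 'i' repeat the first consonant+vowel as a prefix; stems whose last vowel is 'a' add the prefix pi-.
So hessuf → hahessuf.

hahessuf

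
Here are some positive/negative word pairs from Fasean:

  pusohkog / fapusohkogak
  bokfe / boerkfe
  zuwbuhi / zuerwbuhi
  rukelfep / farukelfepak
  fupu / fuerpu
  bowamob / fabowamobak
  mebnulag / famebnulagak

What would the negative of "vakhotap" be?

favakhotapak

rukelfep and bokfe both have last vowel 'e' yet inflect differently (farukelfepak, boerkfe), so the last vowel is not what conditions the rule; whether the stem ends in a vowel or a consonant is.
"vakhotap" ends in a consonant. The stems ending in a consonant (bowamob → fabowamobak, pusohkog → fapusohkogak, mebnulag → famebnulagak) add fa- … -ak around the stem.
The other pattern: stems ending in a vowel insert -er- after the first vowel.
So vakhotap → favakhotapak.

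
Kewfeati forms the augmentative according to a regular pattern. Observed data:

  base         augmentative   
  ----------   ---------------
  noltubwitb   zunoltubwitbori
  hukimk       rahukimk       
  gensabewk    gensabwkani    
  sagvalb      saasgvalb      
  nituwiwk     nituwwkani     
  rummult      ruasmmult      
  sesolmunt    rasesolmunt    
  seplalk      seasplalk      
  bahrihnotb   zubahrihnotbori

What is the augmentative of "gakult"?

gaaskult

seplalk and nituwiwk both end in -k yet inflect differently (seasplalk, nituwwkani), so the final letter is not what conditions the rule; the second-to-last letter is.
"gakult" has second-to-last letter 'l'. The stems whose second-to-last letter is 'l' (sagvalb → saasgvalb, rummult → ruasmmult, seplalk → seasplalk) insert -as- after the first vowel.
So gakult → gaaskult.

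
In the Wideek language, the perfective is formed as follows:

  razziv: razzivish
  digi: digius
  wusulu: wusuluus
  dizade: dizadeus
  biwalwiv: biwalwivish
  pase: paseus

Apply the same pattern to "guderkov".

biwalwiv and digi both have last vowel 'i' yet inflect differently (biwalwivish, digius), so the last vowel is not what conditions the rule; whether the stem ends in a vowel or a consonant is.
"guderkov" ends in a consonant. The stems ending in a consonant (biwalwiv → biwalwivish, razziv → razzivish) add -ish.
So guderkov → guderkovish.

guderkovish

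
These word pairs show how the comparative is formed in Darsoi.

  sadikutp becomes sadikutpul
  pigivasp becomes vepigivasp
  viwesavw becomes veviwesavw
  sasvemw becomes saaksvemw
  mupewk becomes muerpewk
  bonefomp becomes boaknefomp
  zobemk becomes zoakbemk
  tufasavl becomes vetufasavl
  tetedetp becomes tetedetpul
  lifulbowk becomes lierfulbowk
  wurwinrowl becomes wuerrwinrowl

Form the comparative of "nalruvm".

"nalruvm" has second-to-last letter 'v'. The stems whose second-to-last letter is 'v' (tufasavl → vetufasavl, viwesavw → veviwesavw) add the prefix ve-.
The other patterns: stems whose second-to-last letter is 'w' insert -er- after the first vowel; stems whose second-to-last letter is 't' add -ul; stems whose second-to-last letter is 'm' insert -ak- after the first vowel.
So nalruvm → venalruvm.

venalruvm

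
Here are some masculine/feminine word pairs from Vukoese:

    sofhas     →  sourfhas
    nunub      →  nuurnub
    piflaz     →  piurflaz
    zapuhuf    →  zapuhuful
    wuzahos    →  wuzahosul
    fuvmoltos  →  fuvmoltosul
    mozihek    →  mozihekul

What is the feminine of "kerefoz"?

kerefozul

"kerefoz" has 3 vowels. The stems with 3 vowels (zapuhuf → zapuhuful, wuzahos → wuzahosul, fuvmoltos → fuvmoltosul) add -ul.
The other pattern: stems with 2 vowels insert -ur- after the first vowel.
So kerefoz → kerefozul.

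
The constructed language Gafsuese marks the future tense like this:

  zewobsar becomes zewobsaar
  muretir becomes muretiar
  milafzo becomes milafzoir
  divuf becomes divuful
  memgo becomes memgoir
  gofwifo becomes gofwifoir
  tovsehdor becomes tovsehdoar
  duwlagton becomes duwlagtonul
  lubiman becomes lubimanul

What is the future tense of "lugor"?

lugoar

"lugor" ends in -r. The stems ending in -r (zewobsar → zewobsaar, muretir → muretiar, tovsehdor → tovsehdoar) drop the final letter and add -ar.
So lugor → lugoar.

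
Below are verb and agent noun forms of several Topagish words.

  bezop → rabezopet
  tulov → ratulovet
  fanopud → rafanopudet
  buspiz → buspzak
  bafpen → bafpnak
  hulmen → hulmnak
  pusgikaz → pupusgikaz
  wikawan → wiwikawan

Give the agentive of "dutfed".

dutfdak

buspiz and pusgikaz both end in -z yet inflect differently (buspzak, pupusgikaz), so the final letter is not what conditions the rule; the last vowel is.
"dutfed" has last vowel 'e'. The stems whose last vowel is 'e' (bafpen → bafpnak, hulmen → hulmnak) delete the last vowel and add -ak.
The other patterns: stems whose last vowel is 'o' or 'u' add ra- … -et around the stem; stems whose last vowel is 'a' repeat the first consonant+vowel as a prefix.
So dutfed → dutfdak.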